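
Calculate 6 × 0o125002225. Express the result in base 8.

Multiply each base-8 digit by 6, carrying:
  5×6 = 30 → write 6 carry 3
  2×6+3 = 15 → write 7 carry 1
  2×6+1 = 13 → write 5 carry 1
  2×6+1 = 13 → write 5 carry 1
  0×6+1 = 1 → write 1
  0×6 = 0 → write 0
  5×6 = 30 → write 6 carry 3
  2×6+3 = 15 → write 7 carry 1
  1×6+1 = 7 → write 7

0o776015576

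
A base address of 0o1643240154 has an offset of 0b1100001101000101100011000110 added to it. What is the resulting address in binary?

0o1643240154 = 0b1110100011010100000001101100 in binary.
Add column by column in base 2, right to left:
  0+0 = 0
  0+1 = 1
  1+1 = 0 carry 1
  1+0+1 = 0 carry 1
  0+0+1 = 1
  1+0 = 1
  1+1 = 0 carry 1
  0+1+1 = 0 carry 1
  0+0+1 = 1
  0+0 = 0
  0+0 = 0
  0+1 = 1
  0+1 = 1
  0+0 = 0
  1+1 = 0 carry 1
  0+0+1 = 1
  1+0 = 1
  0+0 = 0
  1+1 = 0 carry 1
  1+0+1 = 0 carry 1
  0+1+1 = 0 carry 1
  0+1+1 = 0 carry 1
  0+0+1 = 1
  1+0 = 1
  0+0 = 0
  1+0 = 1
  1+1 = 0 carry 1
  1+1+1 = 1 carry 1
  final carry 1

0b11010110000011001100100110010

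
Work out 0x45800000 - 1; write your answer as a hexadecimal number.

0x457FFFFF

The trailing 5 digits are 0, so subtracting 1 borrows through: they become F and the next digit up decrements.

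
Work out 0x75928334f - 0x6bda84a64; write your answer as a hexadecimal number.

0x9b7fe8eb

Subtract column by column in base 16:
  f-4 → b
  4-6 → e (borrow)
  3-a-1 → 8 (borrow)
  3-4-1 → e (borrow)
  8-8-1 → f (borrow)
  2-a-1 → 7 (borrow)
  9-d-1 → b (borrow)
  5-b-1 → 9 (borrow)
  7-6-1 → 0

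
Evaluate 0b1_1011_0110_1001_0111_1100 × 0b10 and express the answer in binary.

Multiply each base-2 digit by 2, carrying:
  0×2 = 0 → write 0
  0×2 = 0 → write 0
  1×2 = 2 → write 0 carry 1
  1×2+1 = 3 → write 1 carry 1
  1×2+1 = 3 → write 1 carry 1
  1×2+1 = 3 → write 1 carry 1
  1×2+1 = 3 → write 1 carry 1
  0×2+1 = 1 → write 1
  1×2 = 2 → write 0 carry 1
  0×2+1 = 1 → write 1
  0×2 = 0 → write 0
  1×2 = 2 → write 0 carry 1
  0×2+1 = 1 → write 1
  1×2 = 2 → write 0 carry 1
  1×2+1 = 3 → write 1 carry 1
  0×2+1 = 1 → write 1
  1×2 = 2 → write 0 carry 1
  1×2+1 = 3 → write 1 carry 1
  0×2+1 = 1 → write 1
  1×2 = 2 → write 0 carry 1
  1×2+1 = 3 → write 1 carry 1
  remaining carry: 1

0b1101101101001011111000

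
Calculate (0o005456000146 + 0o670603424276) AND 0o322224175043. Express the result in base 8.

0o222220024040

Add column by column in base 8, right to left:
  6+6 = 4 carry 1
  4+7+1 = 4 carry 1
  1+2+1 = 4
  0+4 = 4
  0+2 = 2
  0+4 = 4
  6+3 = 1 carry 1
  5+0+1 = 6
  4+6 = 2 carry 1
  5+0+1 = 6
  0+7 = 7
  0+6 = 6
Sum = 0o676261424444; now AND with 0o322224175043:
  6&3=2, 7&2=2, 6&2=2, 2&2=2, 6&2=2, 1&4=0, 4&1=0, 2&7=2, 4&5=4, 4&0=0, 4&4=4, 4&3=0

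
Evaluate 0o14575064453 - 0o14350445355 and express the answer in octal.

0o224417076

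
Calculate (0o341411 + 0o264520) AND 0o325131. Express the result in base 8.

Add column by column in base 8, right to left:
  1+0 = 1
  1+2 = 3
  4+5 = 1 carry 1
  1+4+1 = 6
  4+6 = 2 carry 1
  3+2+1 = 6
Sum = 0o626131; now AND with 0o325131:
  6&3=2, 2&2=2, 6&5=4, 1&1=1, 3&3=3, 1&1=1

0o224131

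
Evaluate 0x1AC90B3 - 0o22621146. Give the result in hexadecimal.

0x1616E4D

0o22621146 = 0x4B2266 in hexadecimal.
Subtract column by column in base 16:
  3-6 → D (borrow)
  B-6-1 → 4
  0-2 → E (borrow)
  9-2-1 → 6
  C-B → 1
  A-4 → 6
  1-0 → 1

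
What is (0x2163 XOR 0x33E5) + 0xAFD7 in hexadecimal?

First 0x2163 XOR 0x33E5 = 0x1286.
Add column by column in base 16, right to left:
  6+7 = D
  8+D = 5 carry 1
  2+F+1 = 2 carry 1
  1+A+1 = C

0xC25D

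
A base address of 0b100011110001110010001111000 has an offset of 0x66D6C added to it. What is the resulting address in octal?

0o437650744

0b100011110001110010001111000 = 0o436162170 in octal.
0x66D6C = 0o1466554 in octal.
Add column by column in base 8, right to left:
  0+4 = 4
  7+5 = 4 carry 1
  1+5+1 = 7
  2+6 = 0 carry 1
  6+6+1 = 5 carry 1
  1+4+1 = 6
  6+1 = 7
  3+0 = 3
  4+0 = 4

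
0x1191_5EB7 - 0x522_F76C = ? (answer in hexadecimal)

Subtract column by column in base 16:
  7-C → B (borrow)
  B-6-1 → 4
  E-7 → 7
  5-F → 6 (borrow)
  1-2-1 → E (borrow)
  9-2-1 → 6
  1-5 → C (borrow)
  1-0-1 → 0

0xC6E674B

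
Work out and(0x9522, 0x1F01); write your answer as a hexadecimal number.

0x1500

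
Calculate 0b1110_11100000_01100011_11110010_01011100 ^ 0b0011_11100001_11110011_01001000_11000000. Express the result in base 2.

XOR bit by bit (1 where the bits differ):
  111011100000011000111111001001011100
^ 001111100001111100110100100011000000
= 110100000001100100001011101010011100

0b110100000001100100001011101010011100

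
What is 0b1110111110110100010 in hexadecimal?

0x77DA2

Group the bits into nibbles: 0111 0111 1101 1010 0010 → 77DA2.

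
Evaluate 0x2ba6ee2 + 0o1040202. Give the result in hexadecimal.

0o1040202 = 0x44082 in hexadecimal.
Add column by column in base 16, right to left:
  2+2 = 4
  e+8 = 6 carry 1
  e+0+1 = f
  6+4 = a
  a+4 = e
  b+0 = b
  2+0 = 2

0x2beaf64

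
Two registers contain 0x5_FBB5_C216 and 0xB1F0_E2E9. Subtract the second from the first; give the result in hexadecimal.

Subtract column by column in base 16:
  6-9 → D (borrow)
  1-E-1 → 2 (borrow)
  2-2-1 → F (borrow)
  C-E-1 → D (borrow)
  5-0-1 → 4
  B-F → C (borrow)
  B-1-1 → 9
  F-B → 4
  5-0 → 5

0x549C4DF2D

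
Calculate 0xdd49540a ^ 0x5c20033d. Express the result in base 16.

0x81695737

XOR each hex digit independently (no carries):
  d^5=8, d^c=1, 4^2=6, 9^0=9, 5^0=5, 4^3=7, 0^3=3, a^d=7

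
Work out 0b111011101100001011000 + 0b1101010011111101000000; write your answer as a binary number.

Add column by column in base 2, right to left:
  0+0 = 0
  0+0 = 0
  0+0 = 0
  1+0 = 1
  1+0 = 1
  0+0 = 0
  1+1 = 0 carry 1
  0+0+1 = 1
  0+1 = 1
  0+1 = 1
  0+1 = 1
  1+1 = 0 carry 1
  1+1+1 = 1 carry 1
  0+1+1 = 0 carry 1
  1+0+1 = 0 carry 1
  1+0+1 = 0 carry 1
  1+1+1 = 1 carry 1
  0+0+1 = 1
  1+1 = 0 carry 1
  1+0+1 = 0 carry 1
  1+1+1 = 1 carry 1
  0+1+1 = 0 carry 1
  final carry 1

0b10100110001011110011000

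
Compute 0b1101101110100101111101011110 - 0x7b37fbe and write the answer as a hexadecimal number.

0b1101101110100101111101011110 = 0xdba5f5e in hexadecimal.
Subtract column by column in base 16:
  e-e → 0
  5-b → a (borrow)
  f-f-1 → f (borrow)
  5-7-1 → d (borrow)
  a-3-1 → 6
  b-b → 0
  d-7 → 6

0x606dfa0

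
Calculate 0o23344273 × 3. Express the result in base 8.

0o72255061

Multiply each base-8 digit by 3, carrying:
  3×3 = 9 → write 1 carry 1
  7×3+1 = 22 → write 6 carry 2
  2×3+2 = 8 → write 0 carry 1
  4×3+1 = 13 → write 5 carry 1
  4×3+1 = 13 → write 5 carry 1
  3×3+1 = 10 → write 2 carry 1
  3×3+1 = 10 → write 2 carry 1
  2×3+1 = 7 → write 7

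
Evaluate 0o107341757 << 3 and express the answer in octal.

0o1073417570

Shifting left by 3 bits = 1 oct digit: append 1 zero.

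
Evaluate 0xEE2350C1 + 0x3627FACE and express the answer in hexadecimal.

Add column by column in base 16, right to left:
  1+E = F
  C+C = 8 carry 1
  0+A+1 = B
  5+F = 4 carry 1
  3+7+1 = B
  2+2 = 4
  E+6 = 4 carry 1
  E+3+1 = 2 carry 1
  final carry 1

0x1244B4B8F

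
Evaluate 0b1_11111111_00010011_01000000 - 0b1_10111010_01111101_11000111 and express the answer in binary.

0b10001001001010101111001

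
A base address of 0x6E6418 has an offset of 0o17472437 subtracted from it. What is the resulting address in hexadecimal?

0o17472437 = 0x3E751F in hexadecimal.
Subtract column by column in base 16:
  8-F → 9 (borrow)
  1-1-1 → F (borrow)
  4-5-1 → E (borrow)
  6-7-1 → E (borrow)
  E-E-1 → F (borrow)
  6-3-1 → 2

0x2FEEF9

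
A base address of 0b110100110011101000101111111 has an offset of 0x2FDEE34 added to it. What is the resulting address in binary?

0b1001100101111011111110110011

0x2FDEE34 = 0b10111111011110111000110100 in binary.
Add column by column in base 2, right to left:
  1+0 = 1
  1+0 = 1
  1+1 = 0 carry 1
  1+0+1 = 0 carry 1
  1+1+1 = 1 carry 1
  1+1+1 = 1 carry 1
  1+0+1 = 0 carry 1
  0+0+1 = 1
  1+0 = 1
  0+1 = 1
  0+1 = 1
  0+1 = 1
  1+0 = 1
  0+1 = 1
  1+1 = 0 carry 1
  1+1+1 = 1 carry 1
  1+1+1 = 1 carry 1
  0+0+1 = 1
  0+1 = 1
  1+1 = 0 carry 1
  1+1+1 = 1 carry 1
  0+1+1 = 0 carry 1
  0+1+1 = 0 carry 1
  1+1+1 = 1 carry 1
  0+0+1 = 1
  1+1 = 0 carry 1
  1+0+1 = 0 carry 1
  final carry 1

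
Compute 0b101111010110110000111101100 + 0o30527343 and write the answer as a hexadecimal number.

0b101111010110110000111101100 = 0x5EB61EC in hexadecimal.
0o30527343 = 0x62AEE3 in hexadecimal.
Add column by column in base 16, right to left:
  C+3 = F
  E+E = C carry 1
  1+E+1 = 0 carry 1
  6+A+1 = 1 carry 1
  B+2+1 = E
  E+6 = 4 carry 1
  5+0+1 = 6

0x64E10CF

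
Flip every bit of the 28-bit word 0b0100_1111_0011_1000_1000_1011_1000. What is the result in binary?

0b1011000011000111011101000111

Invert each bit: 0100111100111000100010111000 → 1011000011000111011101000111.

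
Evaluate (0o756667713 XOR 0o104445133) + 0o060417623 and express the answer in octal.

0o732642443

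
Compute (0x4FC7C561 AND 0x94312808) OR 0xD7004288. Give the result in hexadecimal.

0x4FC7C561 AND 0x94312808 = 0x04010000.
Then OR with 0xD7004288.

0xD7014288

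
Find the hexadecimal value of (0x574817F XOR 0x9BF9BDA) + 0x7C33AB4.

0x148E5559

First 0x574817F XOR 0x9BF9BDA = 0xCCB1AA5.
Add column by column in base 16, right to left:
  5+4 = 9
  A+B = 5 carry 1
  A+A+1 = 5 carry 1
  1+3+1 = 5
  B+3 = E
  C+C = 8 carry 1
  C+7+1 = 4 carry 1
  final carry 1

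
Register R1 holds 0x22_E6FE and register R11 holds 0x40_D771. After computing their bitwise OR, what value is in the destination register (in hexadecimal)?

OR each hex digit independently (no carries):
  2|4=6, 2|0=2, E|D=F, 6|7=7, F|7=F, E|1=F

0x62F7FF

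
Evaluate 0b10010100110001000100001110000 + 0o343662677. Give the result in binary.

0b10110001001111110111000101111

0o343662677 = 0b11100011110110010110111111 in binary.
Add column by column in base 2, right to left:
  0+1 = 1
  0+1 = 1
  0+1 = 1
  0+1 = 1
  1+1 = 0 carry 1
  1+1+1 = 1 carry 1
  1+0+1 = 0 carry 1
  0+1+1 = 0 carry 1
  0+1+1 = 0 carry 1
  0+0+1 = 1
  0+1 = 1
  1+0 = 1
  0+0 = 0
  0+1 = 1
  0+1 = 1
  1+0 = 1
  0+1 = 1
  0+1 = 1
  0+1 = 1
  1+1 = 0 carry 1
  1+0+1 = 0 carry 1
  0+0+1 = 1
  0+0 = 0
  1+1 = 0 carry 1
  0+1+1 = 0 carry 1
  1+1+1 = 1 carry 1
  0+0+1 = 1
  0+0 = 0
  1+0 = 1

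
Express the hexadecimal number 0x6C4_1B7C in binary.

0b110110001000001101101111100

Expand each hex digit to 4 bits: 6=0110 C=1100 4=0100 1=0001 B=1011 7=0111 C=1100.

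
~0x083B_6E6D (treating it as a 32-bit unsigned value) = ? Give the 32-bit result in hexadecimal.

Each hex digit d becomes F−d:
  0→F, 8→7, 3→C, B→4, 6→9, E→1, 6→9, D→2

0xF7C49192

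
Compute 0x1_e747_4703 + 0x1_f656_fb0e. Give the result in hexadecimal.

0x3dd9e4211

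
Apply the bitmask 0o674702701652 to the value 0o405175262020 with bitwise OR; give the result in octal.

0o675777763672

OR each oct digit independently (no carries):
  4|6=6, 0|7=7, 5|4=5, 1|7=7, 7|0=7, 5|2=7, 2|7=7, 6|0=6, 2|1=3, 0|6=6, 2|5=7, 0|2=2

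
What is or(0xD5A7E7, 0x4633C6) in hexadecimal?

0xD7B7E7

OR each hex digit independently (no carries):
  D|4=D, 5|6=7, A|3=B, 7|3=7, E|C=E, 7|6=7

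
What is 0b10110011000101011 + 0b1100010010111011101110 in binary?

0b1100101001010100011001

Add column by column in base 2, right to left:
  1+0 = 1
  1+1 = 0 carry 1
  0+1+1 = 0 carry 1
  1+1+1 = 1 carry 1
  0+0+1 = 1
  1+1 = 0 carry 1
  0+1+1 = 0 carry 1
  0+1+1 = 0 carry 1
  0+0+1 = 1
  1+1 = 0 carry 1
  1+1+1 = 1 carry 1
  0+1+1 = 0 carry 1
  0+0+1 = 1
  1+1 = 0 carry 1
  1+0+1 = 0 carry 1
  0+0+1 = 1
  1+1 = 0 carry 1
  0+0+1 = 1
  0+0 = 0
  0+0 = 0
  0+1 = 1
  0+1 = 1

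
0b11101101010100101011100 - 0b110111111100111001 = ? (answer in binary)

0b11100110010101000100011

Subtract column by column in base 2:
  0-1 → 1 (borrow)
  0-0-1 → 1 (borrow)
  1-0-1 → 0
  1-1 → 0
  1-1 → 0
  0-1 → 1 (borrow)
  1-0-1 → 0
  0-0 → 0
  1-1 → 0
  0-1 → 1 (borrow)
  0-1-1 → 0 (borrow)
  1-1-1 → 1 (borrow)
  0-1-1 → 0 (borrow)
  1-1-1 → 1 (borrow)
  0-1-1 → 0 (borrow)
  1-0-1 → 0
  0-1 → 1 (borrow)
  1-1-1 → 1 (borrow)
  1-0-1 → 0
  0-0 → 0
  1-0 → 1
  1-0 → 1
  1-0 → 1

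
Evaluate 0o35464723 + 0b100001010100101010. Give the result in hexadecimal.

0x787EFD

0o35464723 = 0x7669D3 in hexadecimal.
0b100001010100101010 = 0x2152A in hexadecimal.
Add column by column in base 16, right to left:
  3+A = D
  D+2 = F
  9+5 = E
  6+1 = 7
  6+2 = 8
  7+0 = 7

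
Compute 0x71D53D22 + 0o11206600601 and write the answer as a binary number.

0b10111011111100000011111010100011

0x71D53D22 = 0b1110001110101010011110100100010 in binary.
0o11206600601 = 0b1001010000110110000000110000001 in binary.
Add column by column in base 2, right to left:
  0+1 = 1
  1+0 = 1
  0+0 = 0
  0+0 = 0
  0+0 = 0
  1+0 = 1
  0+0 = 0
  0+1 = 1
  1+1 = 0 carry 1
  0+0+1 = 1
  1+0 = 1
  1+0 = 1
  1+0 = 1
  1+0 = 1
  0+0 = 0
  0+0 = 0
  1+1 = 0 carry 1
  0+1+1 = 0 carry 1
  1+0+1 = 0 carry 1
  0+1+1 = 0 carry 1
  1+1+1 = 1 carry 1
  0+0+1 = 1
  1+0 = 1
  1+0 = 1
  1+0 = 1
  0+1 = 1
  0+0 = 0
  0+1 = 1
  1+0 = 1
  1+0 = 1
  1+1 = 0 carry 1
  final carry 1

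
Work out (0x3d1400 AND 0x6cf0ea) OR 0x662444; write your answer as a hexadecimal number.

0x3d1400 AND 0x6cf0ea = 0x2c1000.
Then OR with 0x662444.

0x6e3444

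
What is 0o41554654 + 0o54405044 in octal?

Add column by column in base 8, right to left:
  4+4 = 0 carry 1
  5+4+1 = 2 carry 1
  6+0+1 = 7
  4+5 = 1 carry 1
  5+0+1 = 6
  5+4 = 1 carry 1
  1+4+1 = 6
  4+5 = 1 carry 1
  final carry 1

0o116161720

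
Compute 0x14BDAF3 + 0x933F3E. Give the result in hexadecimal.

Add column by column in base 16, right to left:
  3+E = 1 carry 1
  F+3+1 = 3 carry 1
  A+F+1 = A carry 1
  D+3+1 = 1 carry 1
  B+3+1 = F
  4+9 = D
  1+0 = 1

0x1DF1A31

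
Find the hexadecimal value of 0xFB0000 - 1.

The trailing 4 digits are 0, so subtracting 1 borrows through: they become F and the next digit up decrements.

0xFAFFFF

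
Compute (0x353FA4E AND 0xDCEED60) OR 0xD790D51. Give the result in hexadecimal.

0x353FA4E AND 0xDCEED60 = 0x142E840.
Then OR with 0xD790D51.

0xD7BED51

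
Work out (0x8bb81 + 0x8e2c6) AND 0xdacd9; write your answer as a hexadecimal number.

0x18c41

Add column by column in base 16, right to left:
  1+6 = 7
  8+c = 4 carry 1
  b+2+1 = e
  b+e = 9 carry 1
  8+8+1 = 1 carry 1
  final carry 1
Sum = 0x119e47; now AND with 0xdacd9:
  1&0=0, 1&d=1, 9&a=8, e&c=c, 4&d=4, 7&9=1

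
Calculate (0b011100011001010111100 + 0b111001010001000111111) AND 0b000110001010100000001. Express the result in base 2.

0b100001010000000001

Add column by column in base 2, right to left:
  0+1 = 1
  0+1 = 1
  1+1 = 0 carry 1
  1+1+1 = 1 carry 1
  1+1+1 = 1 carry 1
  1+1+1 = 1 carry 1
  0+0+1 = 1
  1+0 = 1
  0+0 = 0
  1+1 = 0 carry 1
  0+0+1 = 1
  0+0 = 0
  1+0 = 1
  1+1 = 0 carry 1
  0+0+1 = 1
  0+1 = 1
  0+0 = 0
  1+0 = 1
  1+1 = 0 carry 1
  1+1+1 = 1 carry 1
  0+1+1 = 0 carry 1
  final carry 1
Sum = 0b1010101101010011111011; now AND with 0b000110001010100000001:
  1010101101010011111011
& 0000110001010100000001
= 0000100001010000000001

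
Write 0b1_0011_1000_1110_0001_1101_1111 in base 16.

0x138E1DF

Group the bits into nibbles: 0001 0011 1000 1110 0001 1101 1111 → 138E1DF.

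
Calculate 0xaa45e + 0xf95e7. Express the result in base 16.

Add column by column in base 16, right to left:
  e+7 = 5 carry 1
  5+e+1 = 4 carry 1
  4+5+1 = a
  a+9 = 3 carry 1
  a+f+1 = a carry 1
  final carry 1

0x1a3a45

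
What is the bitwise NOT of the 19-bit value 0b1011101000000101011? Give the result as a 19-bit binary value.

0b0100010111111010100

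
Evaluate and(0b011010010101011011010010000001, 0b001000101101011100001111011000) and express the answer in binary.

0b001000000101011000000010000000

AND bit by bit (1 only where both bits are 1):
  011010010101011011010010000001
& 001000101101011100001111011000
= 001000000101011000000010000000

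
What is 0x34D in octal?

Expand each hex digit to 4 bits: 3=0011 4=0100 D=1101.
Group the bits in threes: 001 101 001 101 → 1515.

0o1515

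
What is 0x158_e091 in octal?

Expand each hex digit to 4 bits: 1=0001 5=0101 8=1000 e=1110 0=0000 9=1001 1=0001.
Group the bits in threes: 001 010 110 001 110 000 010 010 001 → 126160221.

0o126160221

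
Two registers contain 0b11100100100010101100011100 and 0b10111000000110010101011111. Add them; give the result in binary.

Add column by column in base 2, right to left:
  0+1 = 1
  0+1 = 1
  1+1 = 0 carry 1
  1+1+1 = 1 carry 1
  1+1+1 = 1 carry 1
  0+0+1 = 1
  0+1 = 1
  0+0 = 0
  1+1 = 0 carry 1
  1+0+1 = 0 carry 1
  0+1+1 = 0 carry 1
  1+0+1 = 0 carry 1
  0+0+1 = 1
  1+1 = 0 carry 1
  0+1+1 = 0 carry 1
  0+0+1 = 1
  0+0 = 0
  1+0 = 1
  0+0 = 0
  0+0 = 0
  1+0 = 1
  0+1 = 1
  0+1 = 1
  1+1 = 0 carry 1
  1+0+1 = 0 carry 1
  1+1+1 = 1 carry 1
  final carry 1

0b110011100101001000001111011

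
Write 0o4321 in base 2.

Each octal digit is 3 bits: 4=100 3=011 2=010 1=001.

0b100011010001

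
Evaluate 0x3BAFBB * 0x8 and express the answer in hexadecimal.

Multiply each base-16 digit by 8, carrying:
  B×8 = 88 → write 8 carry 5
  B×8+5 = 93 → write D carry 5
  F×8+5 = 125 → write D carry 7
  A×8+7 = 87 → write 7 carry 5
  B×8+5 = 93 → write D carry 5
  3×8+5 = 29 → write D carry 1
  remaining carry: 1

0x1DD7DD8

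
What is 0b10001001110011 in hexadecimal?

Group the bits into nibbles: 0010 0010 0111 0011 → 2273.

0x2273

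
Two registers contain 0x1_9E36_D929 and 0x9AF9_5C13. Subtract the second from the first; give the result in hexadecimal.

Subtract column by column in base 16:
  9-3 → 6
  2-1 → 1
  9-C → D (borrow)
  D-5-1 → 7
  6-9 → D (borrow)
  3-F-1 → 3 (borrow)
  E-A-1 → 3
  9-9 → 0
  1-0 → 1

0x1033D7D16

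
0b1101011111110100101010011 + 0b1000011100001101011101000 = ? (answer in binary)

0b10101111100000010000111011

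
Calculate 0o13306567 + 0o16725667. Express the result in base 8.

0o32234456

Add column by column in base 8, right to left:
  7+7 = 6 carry 1
  6+6+1 = 5 carry 1
  5+6+1 = 4 carry 1
  6+5+1 = 4 carry 1
  0+2+1 = 3
  3+7 = 2 carry 1
  3+6+1 = 2 carry 1
  1+1+1 = 3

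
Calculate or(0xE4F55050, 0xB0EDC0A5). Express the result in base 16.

OR each hex digit independently (no carries):
  E|B=F, 4|0=4, F|E=F, 5|D=D, 5|C=D, 0|0=0, 5|A=F, 0|5=5

0xF4FDD0F5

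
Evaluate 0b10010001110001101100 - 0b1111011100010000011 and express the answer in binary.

0b10110001111101001

Subtract column by column in base 2:
  0-1 → 1 (borrow)
  0-1-1 → 0 (borrow)
  1-0-1 → 0
  1-0 → 1
  0-0 → 0
  1-0 → 1
  1-0 → 1
  0-1 → 1 (borrow)
  0-0-1 → 1 (borrow)
  0-0-1 → 1 (borrow)
  1-0-1 → 0
  1-1 → 0
  1-1 → 0
  0-1 → 1 (borrow)
  0-0-1 → 1 (borrow)
  0-1-1 → 0 (borrow)
  1-1-1 → 1 (borrow)
  0-1-1 → 0 (borrow)
  0-1-1 → 0 (borrow)
  1-0-1 → 0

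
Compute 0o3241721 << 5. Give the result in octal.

0o152075040

5 bits is not a whole number of base-8 digits; in binary: 11010100001111010001 << 5 = 1101010000111101000100000.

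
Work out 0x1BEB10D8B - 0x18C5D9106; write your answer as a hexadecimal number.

0x32537C85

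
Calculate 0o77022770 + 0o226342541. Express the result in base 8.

Add column by column in base 8, right to left:
  0+1 = 1
  7+4 = 3 carry 1
  7+5+1 = 5 carry 1
  2+2+1 = 5
  2+4 = 6
  0+3 = 3
  7+6 = 5 carry 1
  7+2+1 = 2 carry 1
  0+2+1 = 3

0o325365531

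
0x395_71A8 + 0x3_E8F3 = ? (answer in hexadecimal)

Add column by column in base 16, right to left:
  8+3 = B
  A+F = 9 carry 1
  1+8+1 = A
  7+E = 5 carry 1
  5+3+1 = 9
  9+0 = 9
  3+0 = 3

0x3995A9B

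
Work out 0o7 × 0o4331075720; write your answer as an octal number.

0o36757661260

Multiply each base-8 digit by 7, carrying:
  0×7 = 0 → write 0
  2×7 = 14 → write 6 carry 1
  7×7+1 = 50 → write 2 carry 6
  5×7+6 = 41 → write 1 carry 5
  7×7+5 = 54 → write 6 carry 6
  0×7+6 = 6 → write 6
  1×7 = 7 → write 7
  3×7 = 21 → write 5 carry 2
  3×7+2 = 23 → write 7 carry 2
  4×7+2 = 30 → write 6 carry 3
  remaining carry: 3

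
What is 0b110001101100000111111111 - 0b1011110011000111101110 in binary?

Subtract column by column in base 2:
  1-0 → 1
  1-1 → 0
  1-1 → 0
  1-1 → 0
  1-0 → 1
  1-1 → 0
  1-1 → 0
  1-1 → 0
  1-1 → 0
  0-0 → 0
  0-0 → 0
  0-0 → 0
  0-1 → 1 (borrow)
  0-1-1 → 0 (borrow)
  1-0-1 → 0
  1-0 → 1
  0-1 → 1 (borrow)
  1-1-1 → 1 (borrow)
  1-1-1 → 1 (borrow)
  0-1-1 → 0 (borrow)
  0-0-1 → 1 (borrow)
  0-1-1 → 0 (borrow)
  1-0-1 → 0
  1-0 → 1

0b100101111001000000010001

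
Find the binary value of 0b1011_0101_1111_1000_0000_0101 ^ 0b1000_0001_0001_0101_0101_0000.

XOR bit by bit (1 where the bits differ):
  101101011111100000000101
^ 100000010001010101010000
= 001101001110110101010101

0b001101001110110101010101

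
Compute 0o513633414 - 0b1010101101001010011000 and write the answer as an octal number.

0o501062164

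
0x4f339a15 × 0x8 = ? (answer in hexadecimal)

0x2799cd0a8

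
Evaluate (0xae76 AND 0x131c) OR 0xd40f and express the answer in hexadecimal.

0xae76 AND 0x131c = 0x0214.
Then OR with 0xd40f.

0xd61f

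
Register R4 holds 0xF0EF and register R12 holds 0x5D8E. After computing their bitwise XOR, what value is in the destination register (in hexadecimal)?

XOR each hex digit independently (no carries):
  F^5=A, 0^D=D, E^8=6, F^E=1

0xAD61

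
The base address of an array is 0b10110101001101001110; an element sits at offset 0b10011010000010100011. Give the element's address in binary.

Add column by column in base 2, right to left:
  0+1 = 1
  1+1 = 0 carry 1
  1+0+1 = 0 carry 1
  1+0+1 = 0 carry 1
  0+0+1 = 1
  0+1 = 1
  1+0 = 1
  0+1 = 1
  1+0 = 1
  1+0 = 1
  0+0 = 0
  0+0 = 0
  1+0 = 1
  0+1 = 1
  1+0 = 1
  0+1 = 1
  1+1 = 0 carry 1
  1+0+1 = 0 carry 1
  0+0+1 = 1
  1+1 = 0 carry 1
  final carry 1

0b101001111001111110001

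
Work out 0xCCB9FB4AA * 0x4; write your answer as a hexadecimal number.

0x332E7ED2A8

Multiply each base-16 digit by 4, carrying:
  A×4 = 40 → write 8 carry 2
  A×4+2 = 42 → write A carry 2
  4×4+2 = 18 → write 2 carry 1
  B×4+1 = 45 → write D carry 2
  F×4+2 = 62 → write E carry 3
  9×4+3 = 39 → write 7 carry 2
  B×4+2 = 46 → write E carry 2
  C×4+2 = 50 → write 2 carry 3
  C×4+3 = 51 → write 3 carry 3
  remaining carry: 3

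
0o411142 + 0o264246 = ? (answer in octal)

0o675410

Add column by column in base 8, right to left:
  2+6 = 0 carry 1
  4+4+1 = 1 carry 1
  1+2+1 = 4
  1+4 = 5
  1+6 = 7
  4+2 = 6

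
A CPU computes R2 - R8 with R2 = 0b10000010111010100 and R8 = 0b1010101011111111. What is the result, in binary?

Subtract column by column in base 2:
  0-1 → 1 (borrow)
  0-1-1 → 0 (borrow)
  1-1-1 → 1 (borrow)
  0-1-1 → 0 (borrow)
  1-1-1 → 1 (borrow)
  0-1-1 → 0 (borrow)
  1-1-1 → 1 (borrow)
  1-1-1 → 1 (borrow)
  1-0-1 → 0
  0-1 → 1 (borrow)
  1-0-1 → 0
  0-1 → 1 (borrow)
  0-0-1 → 1 (borrow)
  0-1-1 → 0 (borrow)
  0-0-1 → 1 (borrow)
  0-1-1 → 0 (borrow)
  1-0-1 → 0

0b101101011010101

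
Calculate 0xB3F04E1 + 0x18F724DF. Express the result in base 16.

0x243629C0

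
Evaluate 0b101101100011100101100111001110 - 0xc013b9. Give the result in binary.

0b101100110011100100011000010101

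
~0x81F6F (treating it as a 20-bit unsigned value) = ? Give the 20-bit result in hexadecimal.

Each hex digit d becomes F−d:
  8→7, 1→E, F→0, 6→9, F→0

0x7E090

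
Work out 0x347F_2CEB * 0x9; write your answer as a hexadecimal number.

0x1D8789443

Multiply each base-16 digit by 9, carrying:
  B×9 = 99 → write 3 carry 6
  E×9+6 = 132 → write 4 carry 8
  C×9+8 = 116 → write 4 carry 7
  2×9+7 = 25 → write 9 carry 1
  F×9+1 = 136 → write 8 carry 8
  7×9+8 = 71 → write 7 carry 4
  4×9+4 = 40 → write 8 carry 2
  3×9+2 = 29 → write D carry 1
  remaining carry: 1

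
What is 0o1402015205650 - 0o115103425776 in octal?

0o1264711557652

Subtract column by column in base 8:
  0-6 → 2 (borrow)
  5-7-1 → 5 (borrow)
  6-7-1 → 6 (borrow)
  5-5-1 → 7 (borrow)
  0-2-1 → 5 (borrow)
  2-4-1 → 5 (borrow)
  5-3-1 → 1
  1-0 → 1
  0-1 → 7 (borrow)
  2-5-1 → 4 (borrow)
  0-1-1 → 6 (borrow)
  4-1-1 → 2
  1-0 → 1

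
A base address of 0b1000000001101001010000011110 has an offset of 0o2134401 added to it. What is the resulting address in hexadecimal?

0x80F4D1F

0b1000000001101001010000011110 = 0x806941E in hexadecimal.
0o2134401 = 0x8B901 in hexadecimal.
Add column by column in base 16, right to left:
  E+1 = F
  1+0 = 1
  4+9 = D
  9+B = 4 carry 1
  6+8+1 = F
  0+0 = 0
  8+0 = 8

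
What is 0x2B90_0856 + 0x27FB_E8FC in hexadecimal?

0x538BF152

Add column by column in base 16, right to left:
  6+C = 2 carry 1
  5+F+1 = 5 carry 1
  8+8+1 = 1 carry 1
  0+E+1 = F
  0+B = B
  9+F = 8 carry 1
  B+7+1 = 3 carry 1
  2+2+1 = 5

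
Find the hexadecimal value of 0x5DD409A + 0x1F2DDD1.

Add column by column in base 16, right to left:
  A+1 = B
  9+D = 6 carry 1
  0+D+1 = E
  4+D = 1 carry 1
  D+2+1 = 0 carry 1
  D+F+1 = D carry 1
  5+1+1 = 7

0x7D01E6B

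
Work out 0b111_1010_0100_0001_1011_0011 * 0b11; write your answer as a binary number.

Multiply each base-2 digit by 3, carrying:
  1×3 = 3 → write 1 carry 1
  1×3+1 = 4 → write 0 carry 2
  0×3+2 = 2 → write 0 carry 1
  0×3+1 = 1 → write 1
  1×3 = 3 → write 1 carry 1
  1×3+1 = 4 → write 0 carry 2
  0×3+2 = 2 → write 0 carry 1
  1×3+1 = 4 → write 0 carry 2
  1×3+2 = 5 → write 1 carry 2
  0×3+2 = 2 → write 0 carry 1
  0×3+1 = 1 → write 1
  0×3 = 0 → write 0
  0×3 = 0 → write 0
  0×3 = 0 → write 0
  1×3 = 3 → write 1 carry 1
  0×3+1 = 1 → write 1
  0×3 = 0 → write 0
  1×3 = 3 → write 1 carry 1
  0×3+1 = 1 → write 1
  1×3 = 3 → write 1 carry 1
  1×3+1 = 4 → write 0 carry 2
  1×3+2 = 5 → write 1 carry 2
  1×3+2 = 5 → write 1 carry 2
  remaining carry: 10

0b1011011101100010100011001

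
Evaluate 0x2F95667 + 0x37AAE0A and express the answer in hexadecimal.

Add column by column in base 16, right to left:
  7+A = 1 carry 1
  6+0+1 = 7
  6+E = 4 carry 1
  5+A+1 = 0 carry 1
  9+A+1 = 4 carry 1
  F+7+1 = 7 carry 1
  2+3+1 = 6

0x6740471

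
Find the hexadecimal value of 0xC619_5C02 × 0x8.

0x630CAE010

Multiply each base-16 digit by 8, carrying:
  2×8 = 16 → write 0 carry 1
  0×8+1 = 1 → write 1
  C×8 = 96 → write 0 carry 6
  5×8+6 = 46 → write E carry 2
  9×8+2 = 74 → write A carry 4
  1×8+4 = 12 → write C
  6×8 = 48 → write 0 carry 3
  C×8+3 = 99 → write 3 carry 6
  remaining carry: 6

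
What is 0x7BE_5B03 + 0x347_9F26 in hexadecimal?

0xB05FA29

Add column by column in base 16, right to left:
  3+6 = 9
  0+2 = 2
  B+F = A carry 1
  5+9+1 = F
  E+7 = 5 carry 1
  B+4+1 = 0 carry 1
  7+3+1 = B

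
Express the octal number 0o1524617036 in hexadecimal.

0xD531E1E

Each octal digit is 3 bits: 1=001 5=101 2=010 4=100 6=110 1=001 7=111 0=000 3=011 6=110.
Group the bits into nibbles: 1101 0101 0011 0001 1110 0001 1110 → D531E1E.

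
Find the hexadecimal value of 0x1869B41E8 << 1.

0x30D3683D0

1 bits is not a whole number of base-16 digits; in binary: 110000110100110110100000111101000 << 1 = 1100001101001101101000001111010000.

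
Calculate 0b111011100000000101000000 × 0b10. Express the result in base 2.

Multiply each base-2 digit by 2, carrying:
  0×2 = 0 → write 0
  0×2 = 0 → write 0
  0×2 = 0 → write 0
  0×2 = 0 → write 0
  0×2 = 0 → write 0
  0×2 = 0 → write 0
  1×2 = 2 → write 0 carry 1
  0×2+1 = 1 → write 1
  1×2 = 2 → write 0 carry 1
  0×2+1 = 1 → write 1
  0×2 = 0 → write 0
  0×2 = 0 → write 0
  0×2 = 0 → write 0
  0×2 = 0 → write 0
  0×2 = 0 → write 0
  0×2 = 0 → write 0
  0×2 = 0 → write 0
  1×2 = 2 → write 0 carry 1
  1×2+1 = 3 → write 1 carry 1
  1×2+1 = 3 → write 1 carry 1
  0×2+1 = 1 → write 1
  1×2 = 2 → write 0 carry 1
  1×2+1 = 3 → write 1 carry 1
  1×2+1 = 3 → write 1 carry 1
  remaining carry: 1

0b1110111000000001010000000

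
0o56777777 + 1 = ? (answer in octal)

The trailing 6 digits are 7 (max in base 8), so adding 1 cascades: they roll to 0 and the next digit up increments.

0o57000000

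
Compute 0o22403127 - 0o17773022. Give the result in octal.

Subtract column by column in base 8:
  7-2 → 5
  2-2 → 0
  1-0 → 1
  3-3 → 0
  0-7 → 1 (borrow)
  4-7-1 → 4 (borrow)
  2-7-1 → 2 (borrow)
  2-1-1 → 0

0o2410105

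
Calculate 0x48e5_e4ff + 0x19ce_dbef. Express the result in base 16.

0x62b4c0ee

Add column by column in base 16, right to left:
  f+f = e carry 1
  f+e+1 = e carry 1
  4+b+1 = 0 carry 1
  e+d+1 = c carry 1
  5+e+1 = 4 carry 1
  e+c+1 = b carry 1
  8+9+1 = 2 carry 1
  4+1+1 = 6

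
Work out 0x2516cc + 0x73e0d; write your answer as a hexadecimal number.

0x2c54d9

Add column by column in base 16, right to left:
  c+d = 9 carry 1
  c+0+1 = d
  6+e = 4 carry 1
  1+3+1 = 5
  5+7 = c
  2+0 = 2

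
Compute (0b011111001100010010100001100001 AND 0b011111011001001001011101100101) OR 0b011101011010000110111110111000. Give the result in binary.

0b011111001100010010100001100001 AND 0b011111011001001001011101100101 = 0b011111001000000000000001100001.
Then OR with 0b011101011010000110111110111000.

0b11111011010000110111111111001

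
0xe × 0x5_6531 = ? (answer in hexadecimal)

Multiply each base-16 digit by 14, carrying:
  1×14 = 14 → write e
  3×14 = 42 → write a carry 2
  5×14+2 = 72 → write 8 carry 4
  6×14+4 = 88 → write 8 carry 5
  5×14+5 = 75 → write b carry 4
  remaining carry: 4

0x4b88ae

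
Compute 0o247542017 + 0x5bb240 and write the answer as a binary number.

0b10111110100111011001001111

0o247542017 = 0b10100111101100010000001111 in binary.
0x5bb240 = 0b10110111011001001000000 in binary.
Add column by column in base 2, right to left:
  1+0 = 1
  1+0 = 1
  1+0 = 1
  1+0 = 1
  0+0 = 0
  0+0 = 0
  0+1 = 1
  0+0 = 0
  0+0 = 0
  0+1 = 1
  1+0 = 1
  0+0 = 0
  0+1 = 1
  0+1 = 1
  1+0 = 1
  1+1 = 0 carry 1
  0+1+1 = 0 carry 1
  1+1+1 = 1 carry 1
  1+0+1 = 0 carry 1
  1+1+1 = 1 carry 1
  1+1+1 = 1 carry 1
  0+0+1 = 1
  0+1 = 1
  1+0 = 1
  0+0 = 0
  1+0 = 1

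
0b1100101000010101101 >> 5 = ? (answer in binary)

Right shift by 5: drop the 5 least-significant bits.

0b11001010000101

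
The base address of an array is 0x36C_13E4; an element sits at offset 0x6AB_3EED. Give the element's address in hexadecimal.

0xA1752D1

Add column by column in base 16, right to left:
  4+D = 1 carry 1
  E+E+1 = D carry 1
  3+E+1 = 2 carry 1
  1+3+1 = 5
  C+B = 7 carry 1
  6+A+1 = 1 carry 1
  3+6+1 = A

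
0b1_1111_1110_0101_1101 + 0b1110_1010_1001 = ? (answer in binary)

0b100000110100000110

Add column by column in base 2, right to left:
  1+1 = 0 carry 1
  0+0+1 = 1
  1+0 = 1
  1+1 = 0 carry 1
  1+0+1 = 0 carry 1
  0+1+1 = 0 carry 1
  1+0+1 = 0 carry 1
  0+1+1 = 0 carry 1
  0+0+1 = 1
  1+1 = 0 carry 1
  1+1+1 = 1 carry 1
  1+1+1 = 1 carry 1
  1+0+1 = 0 carry 1
  1+0+1 = 0 carry 1
  1+0+1 = 0 carry 1
  1+0+1 = 0 carry 1
  1+0+1 = 0 carry 1
  final carry 1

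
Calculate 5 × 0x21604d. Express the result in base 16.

Multiply each base-16 digit by 5, carrying:
  d×5 = 65 → write 1 carry 4
  4×5+4 = 24 → write 8 carry 1
  0×5+1 = 1 → write 1
  6×5 = 30 → write e carry 1
  1×5+1 = 6 → write 6
  2×5 = 10 → write a

0xa6e181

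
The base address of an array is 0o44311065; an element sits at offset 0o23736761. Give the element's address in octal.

Add column by column in base 8, right to left:
  5+1 = 6
  6+6 = 4 carry 1
  0+7+1 = 0 carry 1
  1+6+1 = 0 carry 1
  1+3+1 = 5
  3+7 = 2 carry 1
  4+3+1 = 0 carry 1
  4+2+1 = 7

0o70250046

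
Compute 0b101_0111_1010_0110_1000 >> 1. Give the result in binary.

Right shift by 1: drop the 1 least-significant bit.

0b101011110100110100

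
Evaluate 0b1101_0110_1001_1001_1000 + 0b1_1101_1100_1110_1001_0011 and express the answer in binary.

Add column by column in base 2, right to left:
  0+1 = 1
  0+1 = 1
  0+0 = 0
  1+0 = 1
  1+1 = 0 carry 1
  0+0+1 = 1
  0+0 = 0
  1+1 = 0 carry 1
  1+0+1 = 0 carry 1
  0+1+1 = 0 carry 1
  0+1+1 = 0 carry 1
  1+1+1 = 1 carry 1
  0+0+1 = 1
  1+0 = 1
  1+1 = 0 carry 1
  0+1+1 = 0 carry 1
  1+1+1 = 1 carry 1
  0+0+1 = 1
  1+1 = 0 carry 1
  1+1+1 = 1 carry 1
  0+1+1 = 0 carry 1
  final carry 1

0b1010110011100000101011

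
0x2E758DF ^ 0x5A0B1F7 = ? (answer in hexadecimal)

XOR each hex digit independently (no carries):
  2^5=7, E^A=4, 7^0=7, 5^B=E, 8^1=9, D^F=2, F^7=8

0x747E928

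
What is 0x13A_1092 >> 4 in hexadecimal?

Shifting right by 4 bits = 1 hex digit: drop the last 1.

0x13A109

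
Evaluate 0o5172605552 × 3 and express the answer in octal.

Multiply each base-8 digit by 3, carrying:
  2×3 = 6 → write 6
  5×3 = 15 → write 7 carry 1
  5×3+1 = 16 → write 0 carry 2
  5×3+2 = 17 → write 1 carry 2
  0×3+2 = 2 → write 2
  6×3 = 18 → write 2 carry 2
  2×3+2 = 8 → write 0 carry 1
  7×3+1 = 22 → write 6 carry 2
  1×3+2 = 5 → write 5
  5×3 = 15 → write 7 carry 1
  remaining carry: 1

0o17560221076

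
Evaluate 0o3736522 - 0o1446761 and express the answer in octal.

Subtract column by column in base 8:
  2-1 → 1
  2-6 → 4 (borrow)
  5-7-1 → 5 (borrow)
  6-6-1 → 7 (borrow)
  3-4-1 → 6 (borrow)
  7-4-1 → 2
  3-1 → 2

0o2267541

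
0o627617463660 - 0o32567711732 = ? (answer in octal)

0o575027551726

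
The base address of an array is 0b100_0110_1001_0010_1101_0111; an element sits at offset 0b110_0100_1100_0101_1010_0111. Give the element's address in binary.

Add column by column in base 2, right to left:
  1+1 = 0 carry 1
  1+1+1 = 1 carry 1
  1+1+1 = 1 carry 1
  0+0+1 = 1
  1+0 = 1
  0+1 = 1
  1+0 = 1
  1+1 = 0 carry 1
  0+1+1 = 0 carry 1
  1+0+1 = 0 carry 1
  0+1+1 = 0 carry 1
  0+0+1 = 1
  1+0 = 1
  0+0 = 0
  0+1 = 1
  1+1 = 0 carry 1
  0+0+1 = 1
  1+0 = 1
  1+1 = 0 carry 1
  0+0+1 = 1
  0+0 = 0
  0+1 = 1
  1+1 = 0 carry 1
  final carry 1

0b101010110101100001111110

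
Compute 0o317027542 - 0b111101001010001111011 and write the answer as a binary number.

0b11000111011001101011100111

0o317027542 = 0b11001111000010111101100010 in binary.
Subtract column by column in base 2:
  0-1 → 1 (borrow)
  1-1-1 → 1 (borrow)
  0-0-1 → 1 (borrow)
  0-1-1 → 0 (borrow)
  0-1-1 → 0 (borrow)
  1-1-1 → 1 (borrow)
  1-1-1 → 1 (borrow)
  0-0-1 → 1 (borrow)
  1-0-1 → 0
  1-0 → 1
  1-1 → 0
  1-0 → 1
  0-1 → 1 (borrow)
  1-0-1 → 0
  0-0 → 0
  0-1 → 1 (borrow)
  0-0-1 → 1 (borrow)
  0-1-1 → 0 (borrow)
  1-1-1 → 1 (borrow)
  1-1-1 → 1 (borrow)
  1-1-1 → 1 (borrow)
  1-0-1 → 0
  0-0 → 0
  0-0 → 0
  1-0 → 1
  1-0 → 1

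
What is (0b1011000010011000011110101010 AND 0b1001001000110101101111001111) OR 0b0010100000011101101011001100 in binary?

0b1011100000011101101111001110

0b1011000010011000011110101010 AND 0b1001001000110101101111001111 = 0b1001000000010000001110001010.
Then OR with 0b0010100000011101101011001100.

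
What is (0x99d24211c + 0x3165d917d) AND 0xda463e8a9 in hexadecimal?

0xca001a089

Add column by column in base 16, right to left:
  c+d = 9 carry 1
  1+7+1 = 9
  1+1 = 2
  2+9 = b
  4+d = 1 carry 1
  2+5+1 = 8
  d+6 = 3 carry 1
  9+1+1 = b
  9+3 = c
Sum = 0xcb381b299; now AND with 0xda463e8a9:
  c&d=c, b&a=a, 3&4=0, 8&6=0, 1&3=1, b&e=a, 2&8=0, 9&a=8, 9&9=9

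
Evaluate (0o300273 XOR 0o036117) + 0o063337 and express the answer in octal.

0o421723

First 0o300273 XOR 0o036117 = 0o336364.
Add column by column in base 8, right to left:
  4+7 = 3 carry 1
  6+3+1 = 2 carry 1
  3+3+1 = 7
  6+3 = 1 carry 1
  3+6+1 = 2 carry 1
  3+0+1 = 4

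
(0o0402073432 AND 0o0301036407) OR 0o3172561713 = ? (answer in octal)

0o3172573713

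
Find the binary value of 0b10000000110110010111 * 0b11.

0b110000010100011000101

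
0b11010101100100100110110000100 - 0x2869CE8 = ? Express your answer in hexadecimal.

0x182BB09C

0b11010101100100100110110000100 = 0x1AB24D84 in hexadecimal.
Subtract column by column in base 16:
  4-8 → C (borrow)
  8-E-1 → 9 (borrow)
  D-C-1 → 0
  4-9 → B (borrow)
  2-6-1 → B (borrow)
  B-8-1 → 2
  A-2 → 8
  1-0 → 1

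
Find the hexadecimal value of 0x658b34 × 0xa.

Multiply each base-16 digit by 10, carrying:
  4×10 = 40 → write 8 carry 2
  3×10+2 = 32 → write 0 carry 2
  b×10+2 = 112 → write 0 carry 7
  8×10+7 = 87 → write 7 carry 5
  5×10+5 = 55 → write 7 carry 3
  6×10+3 = 63 → write f carry 3
  remaining carry: 3

0x3f77008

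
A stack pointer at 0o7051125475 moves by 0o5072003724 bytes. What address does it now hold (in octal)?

0o14143131421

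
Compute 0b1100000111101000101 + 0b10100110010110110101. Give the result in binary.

0b100000111010011111010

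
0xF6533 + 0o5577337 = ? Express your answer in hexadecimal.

0x266412

0o5577337 = 0x16FEDF in hexadecimal.
Add column by column in base 16, right to left:
  3+F = 2 carry 1
  3+D+1 = 1 carry 1
  5+E+1 = 4 carry 1
  6+F+1 = 6 carry 1
  F+6+1 = 6 carry 1
  0+1+1 = 2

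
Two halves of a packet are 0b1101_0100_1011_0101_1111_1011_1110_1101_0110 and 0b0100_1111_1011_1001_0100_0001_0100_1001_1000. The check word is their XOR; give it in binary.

0b100110110000110010111010101001001110

XOR bit by bit (1 where the bits differ):
  110101001011010111111011111011010110
^ 010011111011100101000001010010011000
= 100110110000110010111010101001001110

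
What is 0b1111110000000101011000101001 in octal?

Group the bits in threes: 001 111 110 000 000 101 011 000 101 001 → 1760053051.

0o1760053051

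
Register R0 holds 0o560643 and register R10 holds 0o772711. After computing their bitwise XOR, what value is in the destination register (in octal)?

0o212152

XOR each oct digit independently (no carries):
  5^7=2, 6^7=1, 0^2=2, 6^7=1, 4^1=5, 3^1=2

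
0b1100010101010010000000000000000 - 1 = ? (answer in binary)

0b1100010101010001111111111111111

The trailing 16 digits are 0, so subtracting 1 borrows through: they become 1 and the next digit up decrements.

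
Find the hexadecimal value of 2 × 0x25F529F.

0x4BEA53E

Multiply each base-16 digit by 2, carrying:
  F×2 = 30 → write E carry 1
  9×2+1 = 19 → write 3 carry 1
  2×2+1 = 5 → write 5
  5×2 = 10 → write A
  F×2 = 30 → write E carry 1
  5×2+1 = 11 → write B
  2×2 = 4 → write 4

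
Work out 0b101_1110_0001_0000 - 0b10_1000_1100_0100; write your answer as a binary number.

0b11010101001100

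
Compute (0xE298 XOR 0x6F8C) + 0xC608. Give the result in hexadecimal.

First 0xE298 XOR 0x6F8C = 0x8D14.
Add column by column in base 16, right to left:
  4+8 = C
  1+0 = 1
  D+6 = 3 carry 1
  8+C+1 = 5 carry 1
  final carry 1

0x1531C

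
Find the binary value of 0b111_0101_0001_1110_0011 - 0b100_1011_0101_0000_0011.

0b101001110011100000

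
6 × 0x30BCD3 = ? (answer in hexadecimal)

Multiply each base-16 digit by 6, carrying:
  3×6 = 18 → write 2 carry 1
  D×6+1 = 79 → write F carry 4
  C×6+4 = 76 → write C carry 4
  B×6+4 = 70 → write 6 carry 4
  0×6+4 = 4 → write 4
  3×6 = 18 → write 2 carry 1
  remaining carry: 1

0x1246CF2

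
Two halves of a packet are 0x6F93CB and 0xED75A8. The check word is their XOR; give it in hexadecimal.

0x82E663

XOR each hex digit independently (no carries):
  6^E=8, F^D=2, 9^7=E, 3^5=6, C^A=6, B^8=3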